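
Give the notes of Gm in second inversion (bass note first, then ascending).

In root position, Gm is G–Bb–D.
Second inversion puts the fifth (D) in the bass.

D – G – Bb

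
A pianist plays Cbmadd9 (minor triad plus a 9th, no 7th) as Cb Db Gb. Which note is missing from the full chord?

Ebb

The full Cbmadd9 chord is Cb, Ebb, Gb, Db.
Comparing with the voicing, the minor 3rd (3rd) — Ebb — is absent.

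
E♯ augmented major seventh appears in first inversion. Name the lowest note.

E♯ augmented major seventh in root position is E#–G##–B##–D##.
First inversion places the third in the bass, which is G##.

G##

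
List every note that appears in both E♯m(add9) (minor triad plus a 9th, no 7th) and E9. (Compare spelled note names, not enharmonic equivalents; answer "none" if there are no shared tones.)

E♯m(add9) = E♯, G♯, B♯, F𝄪.
E9 = E, G♯, B, D, F♯.
Shared: G♯.

G♯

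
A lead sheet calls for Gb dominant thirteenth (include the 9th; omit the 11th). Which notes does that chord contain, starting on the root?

G-flat, B-flat, D-flat, F-flat, A-flat, E-flat

Gb dominant thirteenth: dominant thirteenth on G-flat.
root → G-flat
3rd (major 3rd) → B-flat
5th (perfect 5th) → D-flat
7th (minor 7th) → F-flat
9th (major 9th) → A-flat
13th (major 13th) → E-flat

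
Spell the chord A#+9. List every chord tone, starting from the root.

A#+9 is a dominant ninth sharp five built on A♯.
root → A♯
3rd (major 3rd) → C𝄪
5th (augmented 5th) → E𝄪
7th (minor 7th) → G♯
9th (major 9th) → B♯

A♯ C𝄪 E𝄪 G♯ B♯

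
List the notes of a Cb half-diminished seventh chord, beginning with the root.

C-flat – E-double-flat – G-double-flat – B-double-flat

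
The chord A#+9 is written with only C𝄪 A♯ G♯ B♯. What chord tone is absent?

A#+9 = A♯, C𝄪, E𝄪, G♯, B♯. The voicing lacks the 5th (augmented 5th), E𝄪.

E𝄪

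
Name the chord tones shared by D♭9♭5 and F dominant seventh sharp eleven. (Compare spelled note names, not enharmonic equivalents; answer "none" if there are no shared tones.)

F – Eb

D♭9♭5 = Db, F, Abb, Cb, Eb.
F dominant seventh sharp eleven = F, A, C, Eb, B.
Shared: F, Eb.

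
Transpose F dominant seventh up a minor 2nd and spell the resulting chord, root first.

A minor 2nd up from F is G-flat, so the new chord is G-flat dominant seventh.
- root: G-flat
- major 3rd: B-flat
- perfect 5th: D-flat
- minor 7th: F-flat

G-flat, B-flat, D-flat, F-flat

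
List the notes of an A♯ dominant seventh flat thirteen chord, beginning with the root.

A-sharp  C-double-sharp  E-sharp  G-sharp  F-sharp

Root A-sharp, quality dominant seventh flat thirteen:
- root: A-sharp
- major 3rd: C-double-sharp
- perfect 5th: E-sharp
- minor 7th: G-sharp
- minor 13th: F-sharp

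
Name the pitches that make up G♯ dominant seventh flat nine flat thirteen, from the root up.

G-sharp – B-sharp – D-sharp – F-sharp – A – E

G♯ dominant seventh flat nine flat thirteen: dominant seventh flat nine flat thirteen on G-sharp.
- root: G-sharp
- major 3rd: B-sharp
- perfect 5th: D-sharp
- minor 7th: F-sharp
- minor 9th: A
- minor 13th: E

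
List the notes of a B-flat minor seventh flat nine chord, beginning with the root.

Root B-flat, quality minor seventh flat nine:
Root: B-flat
Minor 3rd (3rd): D-flat
Perfect 5th (5th): F
Minor 7th (7th): A-flat
Minor 9th (9th): C-flat

B-flat, D-flat, F, A-flat, C-flat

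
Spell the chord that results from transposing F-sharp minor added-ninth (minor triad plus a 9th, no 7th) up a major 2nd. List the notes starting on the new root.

G#, B, D#, A#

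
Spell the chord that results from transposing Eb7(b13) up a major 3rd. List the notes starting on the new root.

G, B, D, F, Eb

A major 3rd up from Eb is G, so the new chord is G dominant seventh flat thirteen.
- root: G
- major 3rd: B
- perfect 5th: D
- minor 7th: F
- minor 13th: Eb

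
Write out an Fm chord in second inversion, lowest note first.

C – F – Ab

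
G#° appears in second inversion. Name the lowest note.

D

G#° = G#–B–D. Second inversion → fifth in the bass = D.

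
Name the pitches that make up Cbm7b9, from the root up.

Cbm7b9 is a minor seventh flat nine built on Cb.
Root: Cb
Minor 3rd (3rd): Ebb
Perfect 5th (5th): Gb
Minor 7th (7th): Bbb
Minor 9th (9th): Dbb

Cb – Ebb – Gb – Bbb – Dbb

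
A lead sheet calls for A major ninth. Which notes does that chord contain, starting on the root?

A C# E G# B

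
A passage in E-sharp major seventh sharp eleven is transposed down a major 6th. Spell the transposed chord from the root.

G#, B#, D#, F##, C##

A major 6th down from E# is G#, so the new chord is G# major seventh sharp eleven.
root → G#
3rd (major 3rd) → B#
5th (perfect 5th) → D#
7th (major 7th) → F##
11th (augmented 11th) → C##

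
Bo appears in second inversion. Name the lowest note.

Bo in root position is B–D–F.
Second inversion places the fifth in the bass, which is F.

F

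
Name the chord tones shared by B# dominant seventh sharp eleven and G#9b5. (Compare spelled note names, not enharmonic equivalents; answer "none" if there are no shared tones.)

B# dominant seventh sharp eleven = B#, D##, F##, A#, E##.
G#9b5 = G#, B#, D, F#, A#.
Shared: B#, A#.

B# A#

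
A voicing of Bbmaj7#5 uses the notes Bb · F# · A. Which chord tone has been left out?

D

Bbmaj7#5 = Bb, D, F#, A. The voicing lacks the 3rd (major 3rd), D.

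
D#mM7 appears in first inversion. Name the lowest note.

D#mM7 in root position is D#–F#–A#–C##.
First inversion places the third in the bass, which is F#.

F#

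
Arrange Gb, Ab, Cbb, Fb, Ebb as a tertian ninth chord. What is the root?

Fb

Stacking in thirds gives Fb – Ab – Cbb – Ebb – Gb, so Fb is the root — Fb dominant ninth flat five.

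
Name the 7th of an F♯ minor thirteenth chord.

Root of F♯ minor thirteenth = F-sharp. The 7th is a minor 7th: F-sharp up a minor 7th → E.

E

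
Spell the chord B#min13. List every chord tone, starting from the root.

B# D# F## A# C## E# G##

Root B#, quality minor thirteenth:
Root: B#
Minor 3rd (3rd): D#
Perfect 5th (5th): F##
Minor 7th (7th): A#
Major 9th (9th): C##
Perfect 11th (11th): E#
Major 13th (13th): G##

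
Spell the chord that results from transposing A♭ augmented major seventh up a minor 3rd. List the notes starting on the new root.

Cb Eb G Bb

Ab up a minor 3rd → Cb. New chord: Cb augmented major seventh.
Root: Cb
Major 3rd (3rd): Eb
Augmented 5th (5th): G
Major 7th (7th): Bb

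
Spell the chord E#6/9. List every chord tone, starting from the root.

E#6/9: six-nine on E#.
- root: E#
- major 3rd: G##
- perfect 5th: B#
- major 6th: C##
- major 9th: F##

E# G## B# C## F##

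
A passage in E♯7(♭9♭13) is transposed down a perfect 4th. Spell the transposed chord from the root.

B♯, D𝄪, F𝄪, A♯, C♯, G♯

E♯ down a perfect 4th → B♯. New chord: B♯ dominant seventh flat nine flat thirteen.
- root: B♯
- major 3rd: D𝄪
- perfect 5th: F𝄪
- minor 7th: A♯
- minor 9th: C♯
- minor 13th: G♯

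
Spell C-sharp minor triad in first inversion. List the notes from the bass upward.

C-sharp minor triad = C#–E–G#; first inversion → third (E) lowest.

E, G#, C#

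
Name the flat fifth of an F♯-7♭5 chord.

C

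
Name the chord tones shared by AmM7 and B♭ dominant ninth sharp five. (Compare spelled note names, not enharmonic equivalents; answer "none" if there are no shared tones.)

AmM7: A C E G#
B♭ dominant ninth sharp five: Bb D F# Ab C
Common to both → C.

C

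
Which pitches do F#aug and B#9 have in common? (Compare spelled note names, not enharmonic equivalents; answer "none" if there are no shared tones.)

F#aug: F# A# C##
B#9: B# D## F## A# C##
Common to both → A#, C##.

A#  C##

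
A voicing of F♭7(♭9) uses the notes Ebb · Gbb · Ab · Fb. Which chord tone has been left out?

Cb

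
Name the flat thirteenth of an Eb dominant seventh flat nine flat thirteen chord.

Cb

Eb dominant seventh flat nine flat thirteen is built on Eb; its 13th is a minor 13th above the root.
A sixth above E uses the letter C, and the minor 13th above Eb is Cb.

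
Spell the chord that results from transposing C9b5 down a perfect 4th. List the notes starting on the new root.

Transposed root: C → G (perfect 4th down). So we spell G dominant ninth flat five:
root → G
3rd (major 3rd) → B
5th (diminished 5th) → D♭
7th (minor 7th) → F
9th (major 9th) → A

G, B, D♭, F, A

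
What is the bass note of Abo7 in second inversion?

E𝄫

Abo7 in root position is A♭–C♭–E𝄫–G𝄫.
Second inversion places the fifth in the bass, which is E𝄫.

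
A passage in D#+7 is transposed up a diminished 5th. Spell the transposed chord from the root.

A, C#, E#, G

A diminished 5th up from D# is A, so the new chord is A augmented seventh.
Root: A
Major 3rd (3rd): C#
Augmented 5th (5th): E#
Minor 7th (7th): G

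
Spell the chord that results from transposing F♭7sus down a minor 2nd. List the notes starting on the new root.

Eb, Ab, Bb, Db

Transposed root: Fb → Eb (minor 2nd down). So we spell Eb dominant seventh suspended fourth:
root → Eb
4th (perfect 4th) → Ab
5th (perfect 5th) → Bb
7th (minor 7th) → Db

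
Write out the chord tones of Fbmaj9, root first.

Fb – Ab – Cb – Eb – Gb

Fbmaj9 is a major ninth built on Fb.
root → Fb
3rd (major 3rd) → Ab
5th (perfect 5th) → Cb
7th (major 7th) → Eb
9th (major 9th) → Gb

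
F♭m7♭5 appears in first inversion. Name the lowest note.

Abb

F♭m7♭5 = Fb–Abb–Cbb–Ebb. First inversion → third in the bass = Abb.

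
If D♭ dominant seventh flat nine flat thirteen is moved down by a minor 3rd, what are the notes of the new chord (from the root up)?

Bb – D – F – Ab – Cb – Gb

Transposed root: Db → Bb (minor 3rd down). So we spell Bb dominant seventh flat nine flat thirteen:
Bb — root
D — major 3rd
F — perfect 5th
Ab — minor 7th
Cb — minor 9th
Gb — minor 13th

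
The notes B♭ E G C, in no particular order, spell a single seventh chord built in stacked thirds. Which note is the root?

Arranged so that each adjacent pair is a third by letter name: C – E – G – B♭.
The bottom of that stack, C, is the root (this is C dominant seventh).

C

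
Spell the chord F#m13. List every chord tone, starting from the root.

F# – A – C# – E – G# – B – D#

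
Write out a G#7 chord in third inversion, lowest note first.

F#, G#, B#, D#

In root position, G#7 is G#–B#–D#–F#.
Third inversion puts the seventh (F#) in the bass.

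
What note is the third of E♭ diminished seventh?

G-flat

Root of E♭ diminished seventh = E-flat. The 3rd is a minor 3rd: E-flat up a minor 3rd → G-flat.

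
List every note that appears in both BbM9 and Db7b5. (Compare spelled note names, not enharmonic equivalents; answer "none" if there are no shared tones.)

F

BbM9: Bb D F A C
Db7b5: Db F Abb Cb
Common to both → F.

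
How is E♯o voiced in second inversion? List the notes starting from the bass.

In root position, E♯o is E#–G#–B.
Second inversion puts the fifth (B) in the bass.

B, E#, G#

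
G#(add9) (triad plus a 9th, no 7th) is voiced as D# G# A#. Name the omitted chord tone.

B#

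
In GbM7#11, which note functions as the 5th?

D♭

Root of GbM7#11 = G♭. The 5th is a perfect 5th: G♭ up a perfect 5th → D♭.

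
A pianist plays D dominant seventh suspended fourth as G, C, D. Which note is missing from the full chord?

A

The full D dominant seventh suspended fourth chord is D, G, A, C.
Comparing with the voicing, the perfect 5th (5th) — A — is absent.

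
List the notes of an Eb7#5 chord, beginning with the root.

Eb7#5 is an augmented seventh built on Eb.
Eb — root
G — major 3rd
B — augmented 5th
Db — minor 7th

Eb, G, B, Db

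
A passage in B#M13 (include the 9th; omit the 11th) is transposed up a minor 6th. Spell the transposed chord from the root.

G# B# D# F## A# E#

B# up a minor 6th → G#. New chord: G# major thirteenth.
- root: G#
- major 3rd: B#
- perfect 5th: D#
- major 7th: F##
- major 9th: A#
- major 13th: E#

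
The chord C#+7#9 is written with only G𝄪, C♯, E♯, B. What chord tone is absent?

The full C#+7#9 chord is C♯, E♯, G𝄪, B, D𝄪.
Comparing with the voicing, the augmented 9th (9th) — D𝄪 — is absent.

D𝄪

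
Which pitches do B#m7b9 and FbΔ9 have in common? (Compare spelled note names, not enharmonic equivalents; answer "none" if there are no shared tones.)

B#m7b9 = B#, D#, F##, A#, C#.
FbΔ9 = Fb, Ab, Cb, Eb, Gb.
Shared: none.

none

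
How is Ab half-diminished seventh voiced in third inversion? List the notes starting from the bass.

Gb Ab Cb Ebb

Ab half-diminished seventh = Ab–Cb–Ebb–Gb; third inversion → seventh (Gb) lowest.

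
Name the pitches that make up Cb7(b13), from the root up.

Cb7(b13): dominant seventh flat thirteen on Cb.
root → Cb
3rd (major 3rd) → Eb
5th (perfect 5th) → Gb
7th (minor 7th) → Bbb
13th (minor 13th) → Abb

Cb Eb Gb Bbb Abb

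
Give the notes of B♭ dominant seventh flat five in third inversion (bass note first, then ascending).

A♭ B♭ D F♭

In root position, B♭ dominant seventh flat five is B♭–D–F♭–A♭.
Third inversion puts the seventh (A♭) in the bass.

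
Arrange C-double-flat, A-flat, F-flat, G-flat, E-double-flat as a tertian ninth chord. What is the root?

F-flat

Stacking in thirds gives F-flat – A-flat – C-double-flat – E-double-flat – G-flat, so F-flat is the root — F-flat dominant ninth flat five.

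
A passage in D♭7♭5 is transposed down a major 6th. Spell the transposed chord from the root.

Db down a major 6th → Fb. New chord: Fb dominant seventh flat five.
root → Fb
3rd (major 3rd) → Ab
5th (diminished 5th) → Cbb
7th (minor 7th) → Ebb

Fb  Ab  Cbb  Ebb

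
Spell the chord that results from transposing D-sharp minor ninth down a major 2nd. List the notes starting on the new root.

A major 2nd down from D♯ is C♯, so the new chord is C♯ minor ninth.
root → C♯
3rd (minor 3rd) → E
5th (perfect 5th) → G♯
7th (minor 7th) → B
9th (major 9th) → D♯

C♯, E, G♯, B, D♯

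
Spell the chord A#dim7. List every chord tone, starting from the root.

A#, C#, E, G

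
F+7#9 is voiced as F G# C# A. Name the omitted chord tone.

Eb

The full F+7#9 chord is F, A, C#, Eb, G#.
Comparing with the voicing, the minor 7th (7th) — Eb — is absent.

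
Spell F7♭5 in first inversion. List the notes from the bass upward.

A, Cb, Eb, F

F7♭5 = F–A–Cb–Eb; first inversion → third (A) lowest.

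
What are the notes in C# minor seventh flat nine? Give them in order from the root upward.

C# minor seventh flat nine is a minor seventh flat nine built on C-sharp.
root → C-sharp
3rd (minor 3rd) → E
5th (perfect 5th) → G-sharp
7th (minor 7th) → B
9th (minor 9th) → D

C-sharp – E – G-sharp – B – D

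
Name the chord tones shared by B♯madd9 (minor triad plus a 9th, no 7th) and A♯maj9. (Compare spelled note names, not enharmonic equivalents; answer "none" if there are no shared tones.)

B# – C##

B♯madd9: B# D# F## C##
A♯maj9: A# C## E# G## B#
Common to both → B#, C##.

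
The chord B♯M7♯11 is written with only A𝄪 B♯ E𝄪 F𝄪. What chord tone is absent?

D𝄪

B♯M7♯11 = B♯, D𝄪, F𝄪, A𝄪, E𝄪. The voicing lacks the 3rd (major 3rd), D𝄪.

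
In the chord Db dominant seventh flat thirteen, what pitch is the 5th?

Root of Db dominant seventh flat thirteen = D-flat. The 5th is a perfect 5th: D-flat up a perfect 5th → A-flat.

A-flat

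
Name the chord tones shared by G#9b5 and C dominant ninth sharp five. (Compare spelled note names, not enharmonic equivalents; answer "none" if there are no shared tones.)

G#9b5: G# B# D F# A#
C dominant ninth sharp five: C E G# Bb D
Common to both → G#, D.

G#, D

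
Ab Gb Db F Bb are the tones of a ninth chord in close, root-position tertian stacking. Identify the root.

Gb

Arranged so that each adjacent pair is a third by letter name: Gb – Bb – Db – F – Ab.
The bottom of that stack, Gb, is the root (this is Gb major ninth).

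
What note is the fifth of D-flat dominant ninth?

A-flat

Root of D-flat dominant ninth = D-flat. The 5th is a perfect 5th: D-flat up a perfect 5th → A-flat.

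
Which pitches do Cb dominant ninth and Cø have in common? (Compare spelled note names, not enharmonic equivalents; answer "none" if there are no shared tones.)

Cb dominant ninth = Cb, Eb, Gb, Bbb, Db.
Cø = C, Eb, Gb, Bb.
Shared: Eb, Gb.

Eb – Gb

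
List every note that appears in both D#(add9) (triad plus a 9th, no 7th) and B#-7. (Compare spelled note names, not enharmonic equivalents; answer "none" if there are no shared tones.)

D# F## A#

D#(add9): D# F## A# E#
B#-7: B# D# F## A#
Common to both → D#, F##, A#.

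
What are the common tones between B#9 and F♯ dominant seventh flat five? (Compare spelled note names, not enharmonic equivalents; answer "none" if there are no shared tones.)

B#9 = B#, D##, F##, A#, C##.
F♯ dominant seventh flat five = F#, A#, C, E.
Shared: A#.

A#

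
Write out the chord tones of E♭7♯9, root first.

Eb G Bb Db F#

Root Eb, quality dominant seventh sharp nine:
Eb — root
G — major 3rd
Bb — perfect 5th
Db — minor 7th
F# — augmented 9th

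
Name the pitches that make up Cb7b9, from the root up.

Cb, Eb, Gb, Bbb, Dbb

Cb7b9 is a dominant seventh flat nine built on Cb.
Root: Cb
Major 3rd (3rd): Eb
Perfect 5th (5th): Gb
Minor 7th (7th): Bbb
Minor 9th (9th): Dbb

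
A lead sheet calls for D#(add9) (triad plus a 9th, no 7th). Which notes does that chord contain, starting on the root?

Root D#, quality added-ninth:
D# — root
F## — major 3rd
A# — perfect 5th
E# — major 9th

D#  F##  A#  E#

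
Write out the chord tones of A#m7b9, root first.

A#m7b9: minor seventh flat nine on A#.
A# — root
C# — minor 3rd
E# — perfect 5th
G# — minor 7th
B — minor 9th

A# C# E# G# B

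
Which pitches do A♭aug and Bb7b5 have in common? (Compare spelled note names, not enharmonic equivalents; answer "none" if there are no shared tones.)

Ab

A♭aug: Ab C E
Bb7b5: Bb D Fb Ab
Common to both → Ab.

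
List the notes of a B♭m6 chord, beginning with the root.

B♭m6: minor sixth on Bb.
Bb — root
Db — minor 3rd
F — perfect 5th
G — major 6th

Bb  Db  F  G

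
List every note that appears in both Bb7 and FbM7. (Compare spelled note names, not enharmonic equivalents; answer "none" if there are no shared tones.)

Bb7: Bb D F Ab
FbM7: Fb Ab Cb Eb
Common to both → Ab.

Ab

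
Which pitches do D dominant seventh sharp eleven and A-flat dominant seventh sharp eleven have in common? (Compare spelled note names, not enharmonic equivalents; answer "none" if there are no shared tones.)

D dominant seventh sharp eleven = D, F#, A, C, G#.
A-flat dominant seventh sharp eleven = Ab, C, Eb, Gb, D.
Shared: D, C.

D C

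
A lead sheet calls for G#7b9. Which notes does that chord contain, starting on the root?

G#7b9 is a dominant seventh flat nine built on G#.
Root: G#
Major 3rd (3rd): B#
Perfect 5th (5th): D#
Minor 7th (7th): F#
Minor 9th (9th): A

G#  B#  D#  F#  A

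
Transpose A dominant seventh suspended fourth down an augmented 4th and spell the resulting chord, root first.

An augmented 4th down from A is E-flat, so the new chord is E-flat dominant seventh suspended fourth.
E-flat — root
A-flat — perfect 4th
B-flat — perfect 5th
D-flat — minor 7th

E-flat A-flat B-flat D-flat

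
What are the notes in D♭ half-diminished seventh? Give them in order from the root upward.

D♭ half-diminished seventh is a half-diminished seventh built on D-flat.
Root: D-flat
Minor 3rd (3rd): F-flat
Diminished 5th (5th): A-double-flat
Minor 7th (7th): C-flat

D-flat – F-flat – A-double-flat – C-flat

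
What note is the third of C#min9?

C#min9 is built on C#; its 3rd is a minor 3rd above the root.
A third above C uses the letter E, and the minor 3rd above C# is E.

E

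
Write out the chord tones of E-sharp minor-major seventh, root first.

E-sharp minor-major seventh is a minor-major seventh built on E-sharp.
- root: E-sharp
- minor 3rd: G-sharp
- perfect 5th: B-sharp
- major 7th: D-double-sharp

E-sharp, G-sharp, B-sharp, D-double-sharp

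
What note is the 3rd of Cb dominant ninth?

E♭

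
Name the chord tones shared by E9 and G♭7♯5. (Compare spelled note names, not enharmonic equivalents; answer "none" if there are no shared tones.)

D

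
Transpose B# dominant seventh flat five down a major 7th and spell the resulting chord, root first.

C-sharp – E-sharp – G – B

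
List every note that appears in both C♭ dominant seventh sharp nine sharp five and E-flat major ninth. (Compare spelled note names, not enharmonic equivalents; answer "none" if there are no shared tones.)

E-flat, G, D

C♭ dominant seventh sharp nine sharp five: C-flat E-flat G B-double-flat D
E-flat major ninth: E-flat G B-flat D F
Common to both → E-flat, G, D.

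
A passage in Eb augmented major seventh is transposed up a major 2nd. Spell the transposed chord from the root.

Eb up a major 2nd → F. New chord: F augmented major seventh.
root → F
3rd (major 3rd) → A
5th (augmented 5th) → C#
7th (major 7th) → E

F – A – C# – E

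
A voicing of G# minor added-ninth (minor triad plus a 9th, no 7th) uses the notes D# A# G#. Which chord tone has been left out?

The full G# minor added-ninth chord is G#, B, D#, A#.
Comparing with the voicing, the minor 3rd (3rd) — B — is absent.

B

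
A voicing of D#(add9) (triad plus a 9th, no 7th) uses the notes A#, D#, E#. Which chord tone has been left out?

D#(add9) = D#, F##, A#, E#. The voicing lacks the 3rd (major 3rd), F##.

F##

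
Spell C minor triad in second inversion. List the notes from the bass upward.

G  C  E-flat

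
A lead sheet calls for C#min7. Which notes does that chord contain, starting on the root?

Root C#, quality minor seventh:
C# — root
E — minor 3rd
G# — perfect 5th
B — minor 7th

C#, E, G#, B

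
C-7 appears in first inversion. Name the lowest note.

E♭

C-7 in root position is C–E♭–G–B♭.
First inversion places the third in the bass, which is E♭.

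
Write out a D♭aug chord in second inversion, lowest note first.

A – Db – F

In root position, D♭aug is Db–F–A.
Second inversion puts the fifth (A) in the bass.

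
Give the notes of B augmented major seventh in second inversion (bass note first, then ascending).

F𝄪 A♯ B D♯

B augmented major seventh = B–D♯–F𝄪–A♯; second inversion → fifth (F𝄪) lowest.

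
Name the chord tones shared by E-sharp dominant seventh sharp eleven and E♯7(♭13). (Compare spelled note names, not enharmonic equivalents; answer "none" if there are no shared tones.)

E-sharp dominant seventh sharp eleven: E♯ G𝄪 B♯ D♯ A𝄪
E♯7(♭13): E♯ G𝄪 B♯ D♯ C♯
Common to both → E♯, G𝄪, B♯, D♯.

E♯, G𝄪, B♯, D♯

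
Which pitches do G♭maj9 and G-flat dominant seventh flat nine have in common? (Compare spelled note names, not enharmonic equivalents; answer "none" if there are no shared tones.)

G♭maj9: Gb Bb Db F Ab
G-flat dominant seventh flat nine: Gb Bb Db Fb Abb
Common to both → Gb, Bb, Db.

Gb – Bb – Db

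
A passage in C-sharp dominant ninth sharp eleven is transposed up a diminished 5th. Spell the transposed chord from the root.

G, B, D, F, A, C-sharp

C-sharp up a diminished 5th → G. New chord: G dominant ninth sharp eleven.
Root: G
Major 3rd (3rd): B
Perfect 5th (5th): D
Minor 7th (7th): F
Major 9th (9th): A
Augmented 11th (11th): C-sharp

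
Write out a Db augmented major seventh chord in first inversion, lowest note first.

F – A – C – D-flat

In root position, Db augmented major seventh is D-flat–F–A–C.
First inversion puts the third (F) in the bass.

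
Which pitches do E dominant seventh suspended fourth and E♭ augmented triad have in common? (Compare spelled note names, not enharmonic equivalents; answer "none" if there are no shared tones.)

B

E dominant seventh suspended fourth = E, A, B, D.
E♭ augmented triad = E-flat, G, B.
Shared: B.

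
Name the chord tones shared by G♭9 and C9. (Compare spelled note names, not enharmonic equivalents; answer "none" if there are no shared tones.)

Bb

G♭9: Gb Bb Db Fb Ab
C9: C E G Bb D
Common to both → Bb.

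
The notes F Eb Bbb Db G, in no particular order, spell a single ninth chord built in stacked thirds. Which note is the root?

Eb

Stacking in thirds gives Eb – G – Bbb – Db – F, so Eb is the root — Eb dominant ninth flat five.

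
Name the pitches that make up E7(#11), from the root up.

E  G#  B  D  A#

E7(#11) is a dominant seventh sharp eleven built on E.
root → E
3rd (major 3rd) → G#
5th (perfect 5th) → B
7th (minor 7th) → D
11th (augmented 11th) → A#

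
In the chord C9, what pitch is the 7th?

Bb

Root of C9 = C. The 7th is a minor 7th: C up a minor 7th → Bb.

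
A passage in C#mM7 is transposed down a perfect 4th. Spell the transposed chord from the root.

G# B D# F##

C# down a perfect 4th → G#. New chord: G# minor-major seventh.
G# — root
B — minor 3rd
D# — perfect 5th
F## — major 7th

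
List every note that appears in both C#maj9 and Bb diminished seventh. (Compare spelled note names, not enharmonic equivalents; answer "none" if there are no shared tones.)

C#maj9: C# E# G# B# D#
Bb diminished seventh: Bb Db Fb Abb
Common to both → none.

none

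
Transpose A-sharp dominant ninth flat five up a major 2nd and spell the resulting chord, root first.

A major 2nd up from A# is B#, so the new chord is B# dominant ninth flat five.
- root: B#
- major 3rd: D##
- diminished 5th: F#
- minor 7th: A#
- major 9th: C##

B#  D##  F#  A#  C##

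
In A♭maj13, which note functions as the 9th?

Bb

Root of A♭maj13 = Ab. The 9th is a major 9th: Ab up a major 9th → Bb.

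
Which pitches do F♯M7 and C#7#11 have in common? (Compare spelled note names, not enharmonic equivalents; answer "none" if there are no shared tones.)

C# E#

F♯M7: F# A# C# E#
C#7#11: C# E# G# B F##
Common to both → C#, E#.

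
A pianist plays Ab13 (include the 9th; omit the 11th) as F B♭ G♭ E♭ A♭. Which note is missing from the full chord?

C

Ab13 = A♭, C, E♭, G♭, B♭, F. The voicing lacks the 3rd (major 3rd), C.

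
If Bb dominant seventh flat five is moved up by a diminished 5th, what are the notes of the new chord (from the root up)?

A diminished 5th up from B♭ is F♭, so the new chord is F♭ dominant seventh flat five.
Root: F♭
Major 3rd (3rd): A♭
Diminished 5th (5th): C𝄫
Minor 7th (7th): E𝄫

F♭ A♭ C𝄫 E𝄫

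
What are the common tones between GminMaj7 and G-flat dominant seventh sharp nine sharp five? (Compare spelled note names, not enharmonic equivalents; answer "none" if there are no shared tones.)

B♭  D

GminMaj7 = G, B♭, D, F♯.
G-flat dominant seventh sharp nine sharp five = G♭, B♭, D, F♭, A.
Shared: B♭, D.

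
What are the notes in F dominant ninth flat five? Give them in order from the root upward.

F – A – C♭ – E♭ – G

F dominant ninth flat five: dominant ninth flat five on F.
F — root
A — major 3rd
C♭ — diminished 5th
E♭ — minor 7th
G — major 9th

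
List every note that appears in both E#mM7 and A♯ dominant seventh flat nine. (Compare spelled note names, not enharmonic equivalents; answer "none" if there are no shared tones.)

E#mM7: E# G# B# D##
A♯ dominant seventh flat nine: A# C## E# G# B
Common to both → E#, G#.

E#  G#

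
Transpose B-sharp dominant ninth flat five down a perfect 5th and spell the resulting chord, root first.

E#  G##  B  D#  F##

A perfect 5th down from B# is E#, so the new chord is E# dominant ninth flat five.
root → E#
3rd (major 3rd) → G##
5th (diminished 5th) → B
7th (minor 7th) → D#
9th (major 9th) → F##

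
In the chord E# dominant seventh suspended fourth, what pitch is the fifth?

B-sharp

Root of E# dominant seventh suspended fourth = E-sharp. The 5th is a perfect 5th: E-sharp up a perfect 5th → B-sharp.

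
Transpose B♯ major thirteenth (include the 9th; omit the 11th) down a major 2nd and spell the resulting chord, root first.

A-sharp, C-double-sharp, E-sharp, G-double-sharp, B-sharp, F-double-sharp

Transposed root: B-sharp → A-sharp (major 2nd down). So we spell A-sharp major thirteenth:
A-sharp — root
C-double-sharp — major 3rd
E-sharp — perfect 5th
G-double-sharp — major 7th
B-sharp — major 9th
F-double-sharp — major 13th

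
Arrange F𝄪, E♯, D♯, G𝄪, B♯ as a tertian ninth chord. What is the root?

Arranged so that each adjacent pair is a third by letter name: E♯ – G𝄪 – B♯ – D♯ – F𝄪.
The bottom of that stack, E♯, is the root (this is E♯ dominant ninth).

E♯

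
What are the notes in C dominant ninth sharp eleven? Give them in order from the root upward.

C dominant ninth sharp eleven: dominant ninth sharp eleven on C.
root → C
3rd (major 3rd) → E
5th (perfect 5th) → G
7th (minor 7th) → B♭
9th (major 9th) → D
11th (augmented 11th) → F♯

C  E  G  B♭  D  F♯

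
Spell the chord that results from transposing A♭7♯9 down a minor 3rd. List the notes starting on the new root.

Transposed root: Ab → F (minor 3rd down). So we spell F dominant seventh sharp nine:
F — root
A — major 3rd
C — perfect 5th
Eb — minor 7th
G# — augmented 9th

F, A, C, Eb, G#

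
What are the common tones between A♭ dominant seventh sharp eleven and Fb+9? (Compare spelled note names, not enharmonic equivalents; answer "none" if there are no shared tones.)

Ab – C – Gb

A♭ dominant seventh sharp eleven: Ab C Eb Gb D
Fb+9: Fb Ab C Ebb Gb
Common to both → Ab, C, Gb.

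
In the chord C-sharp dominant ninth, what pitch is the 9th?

D♯

Root of C-sharp dominant ninth = C♯. The 9th is a major 9th: C♯ up a major 9th → D♯.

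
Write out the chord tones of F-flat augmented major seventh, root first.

Root F♭, quality augmented major seventh:
Root: F♭
Major 3rd (3rd): A♭
Augmented 5th (5th): C
Major 7th (7th): E♭

F♭  A♭  C  E♭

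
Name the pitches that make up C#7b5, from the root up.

C# E# G B

C#7b5: dominant seventh flat five on C#.
root → C#
3rd (major 3rd) → E#
5th (diminished 5th) → G
7th (minor 7th) → B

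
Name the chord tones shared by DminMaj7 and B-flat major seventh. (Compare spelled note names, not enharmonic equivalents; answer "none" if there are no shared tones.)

DminMaj7 = D, F, A, C#.
B-flat major seventh = Bb, D, F, A.
Shared: D, F, A.

D, F, A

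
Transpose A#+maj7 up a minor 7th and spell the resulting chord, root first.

Transposed root: A# → G# (minor 7th up). So we spell G# augmented major seventh:
root → G#
3rd (major 3rd) → B#
5th (augmented 5th) → D##
7th (major 7th) → F##

G#  B#  D##  F##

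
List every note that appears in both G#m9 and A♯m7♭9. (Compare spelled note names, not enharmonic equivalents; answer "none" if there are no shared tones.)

G# B A#

G#m9 = G#, B, D#, F#, A#.
A♯m7♭9 = A#, C#, E#, G#, B.
Shared: G#, B, A#.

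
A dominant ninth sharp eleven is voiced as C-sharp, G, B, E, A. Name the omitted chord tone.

A dominant ninth sharp eleven = A, C-sharp, E, G, B, D-sharp. The voicing lacks the 11th (augmented 11th), D-sharp.

D-sharp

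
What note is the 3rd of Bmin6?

Bmin6 is built on B; its 3rd is a minor 3rd above the root.
A third above B uses the letter D, and the minor 3rd above B is D.

D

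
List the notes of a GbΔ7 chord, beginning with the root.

GbΔ7: major seventh on Gb.
root → Gb
3rd (major 3rd) → Bb
5th (perfect 5th) → Db
7th (major 7th) → F

Gb – Bb – Db – F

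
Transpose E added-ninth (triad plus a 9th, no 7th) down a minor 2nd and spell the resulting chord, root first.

D# F## A# E#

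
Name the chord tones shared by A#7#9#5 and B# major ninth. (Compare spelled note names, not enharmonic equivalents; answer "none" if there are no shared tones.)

C##

A#7#9#5 = A#, C##, E##, G#, B##.
B# major ninth = B#, D##, F##, A##, C##.
Shared: C##.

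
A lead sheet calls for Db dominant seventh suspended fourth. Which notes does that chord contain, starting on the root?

Db  Gb  Ab  Cb

Db dominant seventh suspended fourth is a dominant seventh suspended fourth built on Db.
Db — root
Gb — perfect 4th
Ab — perfect 5th
Cb — minor 7th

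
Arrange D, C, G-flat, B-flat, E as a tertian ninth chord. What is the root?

Arranged so that each adjacent pair is a third by letter name: C – E – G-flat – B-flat – D.
The bottom of that stack, C, is the root (this is C dominant ninth flat five).

C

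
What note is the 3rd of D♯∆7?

F𝄪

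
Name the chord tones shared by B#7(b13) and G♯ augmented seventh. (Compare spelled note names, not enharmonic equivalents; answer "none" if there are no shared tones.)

B#  D##  G#

B#7(b13): B# D## F## A# G#
G♯ augmented seventh: G# B# D## F#
Common to both → B#, D##, G#.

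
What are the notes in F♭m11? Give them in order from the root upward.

Fb – Abb – Cb – Ebb – Gb – Bbb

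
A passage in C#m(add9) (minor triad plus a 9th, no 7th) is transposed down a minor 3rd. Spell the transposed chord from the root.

A#, C#, E#, B#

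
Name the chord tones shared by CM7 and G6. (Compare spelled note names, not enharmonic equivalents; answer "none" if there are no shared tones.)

E, G, B

CM7 = C, E, G, B.
G6 = G, B, D, E.
Shared: E, G, B.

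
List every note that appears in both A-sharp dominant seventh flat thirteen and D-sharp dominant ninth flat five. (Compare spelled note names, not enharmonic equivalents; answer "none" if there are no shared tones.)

E-sharp

A-sharp dominant seventh flat thirteen: A-sharp C-double-sharp E-sharp G-sharp F-sharp
D-sharp dominant ninth flat five: D-sharp F-double-sharp A C-sharp E-sharp
Common to both → E-sharp.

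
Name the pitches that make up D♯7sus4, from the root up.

D♯7sus4 is a dominant seventh suspended fourth built on D♯.
D♯ — root
G♯ — perfect 4th
A♯ — perfect 5th
C♯ — minor 7th

D♯, G♯, A♯, C♯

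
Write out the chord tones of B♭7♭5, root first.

Bb D Fb Ab

B♭7♭5: dominant seventh flat five on Bb.
- root: Bb
- major 3rd: D
- diminished 5th: Fb
- minor 7th: Ab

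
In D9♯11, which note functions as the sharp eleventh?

G#

D9♯11 is built on D; its 11th is an augmented 11th above the root.
A fourth above D uses the letter G, and the augmented 11th above D is G#.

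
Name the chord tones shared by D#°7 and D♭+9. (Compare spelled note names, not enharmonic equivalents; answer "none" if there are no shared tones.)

D#°7: D♯ F♯ A C
D♭+9: D♭ F A C♭ E♭
Common to both → A.

A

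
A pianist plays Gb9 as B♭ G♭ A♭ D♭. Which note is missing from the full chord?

F♭

The full Gb9 chord is G♭, B♭, D♭, F♭, A♭.
Comparing with the voicing, the minor 7th (7th) — F♭ — is absent.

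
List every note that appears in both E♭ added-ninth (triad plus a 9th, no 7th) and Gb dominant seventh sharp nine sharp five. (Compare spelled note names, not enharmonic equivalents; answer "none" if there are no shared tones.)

B-flat

E♭ added-ninth = E-flat, G, B-flat, F.
Gb dominant seventh sharp nine sharp five = G-flat, B-flat, D, F-flat, A.
Shared: B-flat.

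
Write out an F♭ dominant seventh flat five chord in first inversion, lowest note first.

F♭ dominant seventh flat five = F-flat–A-flat–C-double-flat–E-double-flat; first inversion → third (A-flat) lowest.

A-flat, C-double-flat, E-double-flat, F-flat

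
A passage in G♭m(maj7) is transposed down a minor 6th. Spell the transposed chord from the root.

Bb  Db  F  A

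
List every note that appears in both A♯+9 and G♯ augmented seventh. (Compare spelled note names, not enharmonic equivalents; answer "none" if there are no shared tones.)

A♯+9: A♯ C𝄪 E𝄪 G♯ B♯
G♯ augmented seventh: G♯ B♯ D𝄪 F♯
Common to both → G♯, B♯.

G♯ – B♯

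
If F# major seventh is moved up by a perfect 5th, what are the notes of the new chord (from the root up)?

C-sharp – E-sharp – G-sharp – B-sharp

A perfect 5th up from F-sharp is C-sharp, so the new chord is C-sharp major seventh.
root → C-sharp
3rd (major 3rd) → E-sharp
5th (perfect 5th) → G-sharp
7th (major 7th) → B-sharp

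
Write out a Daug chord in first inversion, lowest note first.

F♯  A♯  D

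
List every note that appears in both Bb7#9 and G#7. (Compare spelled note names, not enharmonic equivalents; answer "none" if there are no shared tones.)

Bb7#9 = B♭, D, F, A♭, C♯.
G#7 = G♯, B♯, D♯, F♯.
Shared: none.

none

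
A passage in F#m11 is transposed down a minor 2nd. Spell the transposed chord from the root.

Transposed root: F# → E# (minor 2nd down). So we spell E# minor eleventh:
E# — root
G# — minor 3rd
B# — perfect 5th
D# — minor 7th
F## — major 9th
A# — perfect 11th

E#, G#, B#, D#, F##, A#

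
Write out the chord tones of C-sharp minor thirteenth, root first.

Root C♯, quality minor thirteenth:
- root: C♯
- minor 3rd: E
- perfect 5th: G♯
- minor 7th: B
- major 9th: D♯
- perfect 11th: F♯
- major 13th: A♯

C♯, E, G♯, B, D♯, F♯, A♯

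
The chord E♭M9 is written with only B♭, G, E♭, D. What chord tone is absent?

E♭M9 = E♭, G, B♭, D, F. The voicing lacks the 9th (major 9th), F.

F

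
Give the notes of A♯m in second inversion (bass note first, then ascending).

E♯, A♯, C♯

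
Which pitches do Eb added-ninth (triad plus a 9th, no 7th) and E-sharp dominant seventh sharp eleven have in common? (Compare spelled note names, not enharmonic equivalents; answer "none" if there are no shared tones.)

Eb added-ninth: Eb G Bb F
E-sharp dominant seventh sharp eleven: E# G## B# D# A##
Common to both → none.

none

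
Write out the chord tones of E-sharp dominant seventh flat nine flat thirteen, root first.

E-sharp  G-double-sharp  B-sharp  D-sharp  F-sharp  C-sharp

E-sharp dominant seventh flat nine flat thirteen is a dominant seventh flat nine flat thirteen built on E-sharp.
Root: E-sharp
Major 3rd (3rd): G-double-sharp
Perfect 5th (5th): B-sharp
Minor 7th (7th): D-sharp
Minor 9th (9th): F-sharp
Minor 13th (13th): C-sharp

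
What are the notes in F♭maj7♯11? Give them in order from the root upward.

Fb – Ab – Cb – Eb – Bb

F♭maj7♯11 is a major seventh sharp eleven built on Fb.
- root: Fb
- major 3rd: Ab
- perfect 5th: Cb
- major 7th: Eb
- augmented 11th: Bb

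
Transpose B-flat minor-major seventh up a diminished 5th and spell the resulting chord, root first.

Fb – Abb – Cb – Eb

A diminished 5th up from Bb is Fb, so the new chord is Fb minor-major seventh.
Fb — root
Abb — minor 3rd
Cb — perfect 5th
Eb — major 7th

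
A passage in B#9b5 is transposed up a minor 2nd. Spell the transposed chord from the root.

B# up a minor 2nd → C#. New chord: C# dominant ninth flat five.
C# — root
E# — major 3rd
G — diminished 5th
B — minor 7th
D# — major 9th

C# E# G B D#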